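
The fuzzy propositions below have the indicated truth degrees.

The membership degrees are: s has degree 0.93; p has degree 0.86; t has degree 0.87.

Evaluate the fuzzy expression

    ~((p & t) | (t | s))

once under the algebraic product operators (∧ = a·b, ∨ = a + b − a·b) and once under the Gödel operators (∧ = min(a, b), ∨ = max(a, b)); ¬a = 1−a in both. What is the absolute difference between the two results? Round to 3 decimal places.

Under algebraic product:
  p & t = a·b on (0.8600, 0.8700) = 0.7482
  t | s = a + b − a·b on (0.8700, 0.9300) = 0.9909
  (p & t) | (t | s) = a + b − a·b on (0.7482, 0.9909) = 0.9977
  ~((p & t) | (t | s)) = 1 − 0.9977 = 0.0023
  → value = 0.0023
Under Gödel:
  p & t = min(a, b) on (0.86, 0.87) = 0.86
  t | s = max(a, b) on (0.87, 0.93) = 0.93
  (p & t) | (t | s) = max(a, b) on (0.86, 0.93) = 0.93
  ~((p & t) | (t | s)) = 1 − 0.93 = 0.07
  → value = 0.0700
|0.0023 − 0.0700| = 0.068

0.068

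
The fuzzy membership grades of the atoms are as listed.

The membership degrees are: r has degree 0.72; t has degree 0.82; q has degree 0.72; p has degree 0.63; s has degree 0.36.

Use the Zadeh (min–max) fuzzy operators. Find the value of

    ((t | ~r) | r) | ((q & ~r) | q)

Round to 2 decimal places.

~r = 1 − 0.72 = 0.28
t | ~r = max(a, b) on (0.82, 0.28) = 0.82
(t | ~r) | r = max(a, b) on (0.82, 0.72) = 0.82
~r = 1 − 0.72 = 0.28
q & ~r = min(a, b) on (0.72, 0.28) = 0.28
(q & ~r) | q = max(a, b) on (0.28, 0.72) = 0.72
((t | ~r) | r) | ((q & ~r) | q) = max(a, b) on (0.82, 0.72) = 0.82

0.82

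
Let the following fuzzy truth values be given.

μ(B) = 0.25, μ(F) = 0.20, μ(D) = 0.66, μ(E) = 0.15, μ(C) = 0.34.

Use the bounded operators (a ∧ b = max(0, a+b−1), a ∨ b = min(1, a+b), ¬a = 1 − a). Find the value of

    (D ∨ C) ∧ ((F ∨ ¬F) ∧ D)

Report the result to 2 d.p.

D ∨ C = min(1, a+b) on (0.66, 0.34) = 1.00
¬F = 1 − 0.20 = 0.80
F ∨ ¬F = min(1, a+b) on (0.20, 0.80) = 1.00
(F ∨ ¬F) ∧ D = max(0, a+b−1) on (1.00, 0.66) = 0.66
(D ∨ C) ∧ ((F ∨ ¬F) ∧ D) = max(0, a+b−1) on (1.00, 0.66) = 0.66

0.66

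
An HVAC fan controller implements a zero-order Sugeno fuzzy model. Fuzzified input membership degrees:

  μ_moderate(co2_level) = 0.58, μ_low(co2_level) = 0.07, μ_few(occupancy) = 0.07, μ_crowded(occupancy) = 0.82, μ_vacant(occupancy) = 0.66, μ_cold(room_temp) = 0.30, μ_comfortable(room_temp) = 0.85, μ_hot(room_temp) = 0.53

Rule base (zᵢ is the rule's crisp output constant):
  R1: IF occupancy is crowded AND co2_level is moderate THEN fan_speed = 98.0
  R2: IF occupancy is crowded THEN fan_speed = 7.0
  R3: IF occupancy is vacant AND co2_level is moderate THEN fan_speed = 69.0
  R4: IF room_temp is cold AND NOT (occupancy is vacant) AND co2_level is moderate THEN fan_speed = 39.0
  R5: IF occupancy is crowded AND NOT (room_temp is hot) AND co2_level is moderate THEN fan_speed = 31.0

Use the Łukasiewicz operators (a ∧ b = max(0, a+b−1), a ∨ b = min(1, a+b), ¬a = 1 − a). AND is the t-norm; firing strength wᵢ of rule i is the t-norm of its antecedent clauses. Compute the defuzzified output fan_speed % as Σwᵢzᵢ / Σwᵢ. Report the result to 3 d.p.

R1 (z=98.0): crowded=0.82, moderate=0.58; AND[max(0, a+b−1)] → w = 0.40
R2 (z=7.0): crowded=0.82 → w = 0.82
R3 (z=69.0): vacant=0.66, moderate=0.58; AND[max(0, a+b−1)] → w = 0.24
R4 (z=39.0): cold=0.30, ¬vacant=1−0.66=0.34, moderate=0.58; AND[max(0, a+b−1)] → w = 0.00
R5 (z=31.0): crowded=0.82, ¬hot=1−0.53=0.47, moderate=0.58; AND[max(0, a+b−1)] → w = 0.00
Weighted average = (0.40·98.0 + 0.82·7.0 + 0.24·69.0 + 0.00·39.0 + 0.00·31.0) / (0.40 + 0.82 + 0.24 + 0.00 + 0.00)
  = 61.5000 / 1.4600 = 42.123

42.123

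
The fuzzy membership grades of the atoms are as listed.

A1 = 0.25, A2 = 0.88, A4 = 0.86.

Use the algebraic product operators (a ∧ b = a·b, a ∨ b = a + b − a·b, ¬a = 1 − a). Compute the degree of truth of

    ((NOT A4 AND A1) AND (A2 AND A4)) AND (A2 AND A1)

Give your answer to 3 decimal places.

NOT A4 = 1 − 0.8600 = 0.1400
NOT A4 AND A1 = a·b on (0.1400, 0.2500) = 0.0350
A2 AND A4 = a·b on (0.8800, 0.8600) = 0.7568
(NOT A4 AND A1) AND (A2 AND A4) = a·b on (0.0350, 0.7568) = 0.0265
A2 AND A1 = a·b on (0.8800, 0.2500) = 0.2200
((NOT A4 AND A1) AND (A2 AND A4)) AND (A2 AND A1) = a·b on (0.0265, 0.2200) = 0.0058

0.006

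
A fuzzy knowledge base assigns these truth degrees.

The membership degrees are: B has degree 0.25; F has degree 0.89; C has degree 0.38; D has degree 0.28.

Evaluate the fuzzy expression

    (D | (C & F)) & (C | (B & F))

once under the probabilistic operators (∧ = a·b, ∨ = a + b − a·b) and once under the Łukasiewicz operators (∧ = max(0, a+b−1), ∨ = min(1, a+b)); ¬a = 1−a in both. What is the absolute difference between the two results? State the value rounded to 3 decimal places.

Under probabilistic:
  C & F = a·b on (0.3800, 0.8900) = 0.3382
  D | (C & F) = a + b − a·b on (0.2800, 0.3382) = 0.5235
  B & F = a·b on (0.2500, 0.8900) = 0.2225
  C | (B & F) = a + b − a·b on (0.3800, 0.2225) = 0.5180
  (D | (C & F)) & (C | (B & F)) = a·b on (0.5235, 0.5180) = 0.2711
  → value = 0.2711
Under Łukasiewicz:
  C & F = max(0, a+b−1) on (0.38, 0.89) = 0.27
  D | (C & F) = min(1, a+b) on (0.28, 0.27) = 0.55
  B & F = max(0, a+b−1) on (0.25, 0.89) = 0.14
  C | (B & F) = min(1, a+b) on (0.38, 0.14) = 0.52
  (D | (C & F)) & (C | (B & F)) = max(0, a+b−1) on (0.55, 0.52) = 0.07
  → value = 0.0700
|0.2711 − 0.0700| = 0.201

0.201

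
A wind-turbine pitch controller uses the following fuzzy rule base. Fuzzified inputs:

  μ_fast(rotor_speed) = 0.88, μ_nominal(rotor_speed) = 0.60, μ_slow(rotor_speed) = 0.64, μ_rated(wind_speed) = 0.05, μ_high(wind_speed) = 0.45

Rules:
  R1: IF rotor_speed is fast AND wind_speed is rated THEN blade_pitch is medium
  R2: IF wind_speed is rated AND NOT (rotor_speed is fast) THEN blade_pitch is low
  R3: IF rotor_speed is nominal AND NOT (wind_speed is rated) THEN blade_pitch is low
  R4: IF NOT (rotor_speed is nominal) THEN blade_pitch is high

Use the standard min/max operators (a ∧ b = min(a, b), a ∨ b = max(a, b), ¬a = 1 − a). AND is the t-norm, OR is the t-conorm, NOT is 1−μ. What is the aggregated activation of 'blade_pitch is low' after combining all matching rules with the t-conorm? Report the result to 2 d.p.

0.60

R1: fast=0.88, rated=0.05; AND[min(a, b)] → w = 0.05
R2: rated=0.05, ¬fast=1−0.88=0.12; AND[min(a, b)] → w = 0.05
R3: nominal=0.60, ¬rated=1−0.05=0.95; AND[min(a, b)] → w = 0.60
R4: ¬nominal=1−0.60=0.40 → w = 0.40
Rules with consequent 'low': {R2, R3} → strengths 0.05, 0.60
Aggregate via t-conorm [max(a, b)]: 0.60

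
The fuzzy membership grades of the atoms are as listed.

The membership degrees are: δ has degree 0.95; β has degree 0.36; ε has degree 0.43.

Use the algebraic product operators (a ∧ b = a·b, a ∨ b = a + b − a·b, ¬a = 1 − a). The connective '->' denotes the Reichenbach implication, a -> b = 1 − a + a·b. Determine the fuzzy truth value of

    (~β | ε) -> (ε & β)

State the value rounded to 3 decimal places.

0.328

~β = 1 − 0.3600 = 0.6400
~β | ε = a + b − a·b on (0.6400, 0.4300) = 0.7948
ε & β = a·b on (0.4300, 0.3600) = 0.1548
(~β | ε) -> (ε & β)  [Reichenbach: 1 − a + a·b] with a=0.7948, b=0.1548 → 0.3282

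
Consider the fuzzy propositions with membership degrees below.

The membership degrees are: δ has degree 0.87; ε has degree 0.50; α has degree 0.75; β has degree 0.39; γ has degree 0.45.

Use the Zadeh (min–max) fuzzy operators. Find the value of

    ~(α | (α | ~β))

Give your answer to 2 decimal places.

0.25

~β = 1 − 0.39 = 0.61
α | ~β = max(a, b) on (0.75, 0.61) = 0.75
α | (α | ~β) = max(a, b) on (0.75, 0.75) = 0.75
~(α | (α | ~β)) = 1 − 0.75 = 0.25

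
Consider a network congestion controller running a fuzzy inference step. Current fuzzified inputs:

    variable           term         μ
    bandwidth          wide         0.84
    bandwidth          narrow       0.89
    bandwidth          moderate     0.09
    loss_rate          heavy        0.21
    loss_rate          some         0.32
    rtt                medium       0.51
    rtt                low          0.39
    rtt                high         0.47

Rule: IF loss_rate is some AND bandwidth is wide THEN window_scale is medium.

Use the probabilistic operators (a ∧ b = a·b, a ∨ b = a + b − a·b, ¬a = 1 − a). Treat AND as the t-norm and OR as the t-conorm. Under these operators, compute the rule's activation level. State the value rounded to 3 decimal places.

firing strength: some=0.32, wide=0.84; AND[a·b] → w = 0.2688

0.269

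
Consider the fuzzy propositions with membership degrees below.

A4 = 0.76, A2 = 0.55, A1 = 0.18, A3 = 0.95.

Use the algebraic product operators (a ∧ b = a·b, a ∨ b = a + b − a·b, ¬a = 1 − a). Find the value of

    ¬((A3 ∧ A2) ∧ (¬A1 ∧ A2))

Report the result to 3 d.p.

0.764

A3 ∧ A2 = a·b on (0.9500, 0.5500) = 0.5225
¬A1 = 1 − 0.1800 = 0.8200
¬A1 ∧ A2 = a·b on (0.8200, 0.5500) = 0.4510
(A3 ∧ A2) ∧ (¬A1 ∧ A2) = a·b on (0.5225, 0.4510) = 0.2356
¬((A3 ∧ A2) ∧ (¬A1 ∧ A2)) = 1 − 0.2356 = 0.7644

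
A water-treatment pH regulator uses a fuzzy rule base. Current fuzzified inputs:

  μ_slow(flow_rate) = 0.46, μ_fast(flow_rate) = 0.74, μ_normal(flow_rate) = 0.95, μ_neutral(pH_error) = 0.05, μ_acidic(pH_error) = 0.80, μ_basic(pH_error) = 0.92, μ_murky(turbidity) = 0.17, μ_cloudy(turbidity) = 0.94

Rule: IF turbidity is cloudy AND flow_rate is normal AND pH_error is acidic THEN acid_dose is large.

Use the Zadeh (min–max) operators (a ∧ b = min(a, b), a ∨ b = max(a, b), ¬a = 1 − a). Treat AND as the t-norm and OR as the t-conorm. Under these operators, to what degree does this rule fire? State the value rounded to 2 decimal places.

0.80

firing strength: cloudy=0.94, normal=0.95, acidic=0.80; AND[min(a, b)] → w = 0.80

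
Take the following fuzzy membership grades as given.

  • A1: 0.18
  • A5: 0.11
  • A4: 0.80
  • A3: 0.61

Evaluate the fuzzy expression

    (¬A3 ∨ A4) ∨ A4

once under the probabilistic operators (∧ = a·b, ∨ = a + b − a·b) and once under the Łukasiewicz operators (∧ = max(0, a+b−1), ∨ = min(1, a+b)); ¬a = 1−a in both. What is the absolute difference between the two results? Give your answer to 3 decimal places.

Under probabilistic:
  ¬A3 = 1 − 0.6100 = 0.3900
  ¬A3 ∨ A4 = a + b − a·b on (0.3900, 0.8000) = 0.8780
  (¬A3 ∨ A4) ∨ A4 = a + b − a·b on (0.8780, 0.8000) = 0.9756
  → value = 0.9756
Under Łukasiewicz:
  ¬A3 = 1 − 0.61 = 0.39
  ¬A3 ∨ A4 = min(1, a+b) on (0.39, 0.80) = 1.00
  (¬A3 ∨ A4) ∨ A4 = min(1, a+b) on (1.00, 0.80) = 1.00
  → value = 1.0000
|0.9756 − 1.0000| = 0.024

0.024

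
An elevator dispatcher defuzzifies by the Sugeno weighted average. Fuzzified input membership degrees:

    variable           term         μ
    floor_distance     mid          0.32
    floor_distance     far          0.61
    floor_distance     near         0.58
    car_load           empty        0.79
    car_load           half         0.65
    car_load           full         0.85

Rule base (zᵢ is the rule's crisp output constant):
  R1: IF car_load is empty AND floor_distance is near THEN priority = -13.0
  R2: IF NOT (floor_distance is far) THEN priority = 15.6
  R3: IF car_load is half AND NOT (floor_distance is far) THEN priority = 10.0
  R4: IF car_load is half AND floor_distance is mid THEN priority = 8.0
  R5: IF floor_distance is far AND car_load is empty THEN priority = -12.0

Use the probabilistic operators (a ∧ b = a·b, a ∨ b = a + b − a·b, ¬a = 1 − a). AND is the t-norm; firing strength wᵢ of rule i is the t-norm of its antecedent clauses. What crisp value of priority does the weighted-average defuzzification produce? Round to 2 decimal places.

-0.81

R1 (z=-13.0): empty=0.79, near=0.58; AND[a·b] → w = 0.4582
R2 (z=15.6): ¬far=1−0.61=0.39 → w = 0.3900
R3 (z=10.0): half=0.65, ¬far=1−0.61=0.39; AND[a·b] → w = 0.2535
R4 (z=8.0): half=0.65, mid=0.32; AND[a·b] → w = 0.2080
R5 (z=-12.0): far=0.61, empty=0.79; AND[a·b] → w = 0.4819
Weighted average = (0.4582·-13.0 + 0.3900·15.6 + 0.2535·10.0 + 0.2080·8.0 + 0.4819·-12.0) / (0.4582 + 0.3900 + 0.2535 + 0.2080 + 0.4819)
  = -1.4564 / 1.7916 = -0.81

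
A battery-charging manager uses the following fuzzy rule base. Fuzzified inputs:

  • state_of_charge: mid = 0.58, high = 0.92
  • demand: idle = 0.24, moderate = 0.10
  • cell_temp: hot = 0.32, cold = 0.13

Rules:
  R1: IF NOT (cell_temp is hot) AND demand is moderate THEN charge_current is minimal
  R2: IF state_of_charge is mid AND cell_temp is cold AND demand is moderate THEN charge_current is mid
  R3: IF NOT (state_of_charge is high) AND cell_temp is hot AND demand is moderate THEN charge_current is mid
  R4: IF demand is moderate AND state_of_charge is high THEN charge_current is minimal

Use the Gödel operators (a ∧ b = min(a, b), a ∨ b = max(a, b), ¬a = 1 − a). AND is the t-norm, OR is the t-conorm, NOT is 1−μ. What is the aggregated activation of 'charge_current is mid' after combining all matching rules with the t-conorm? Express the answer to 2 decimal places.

R1: ¬hot=1−0.32=0.68, moderate=0.10; AND[min(a, b)] → w = 0.10
R2: mid=0.58, cold=0.13, moderate=0.10; AND[min(a, b)] → w = 0.10
R3: ¬high=1−0.92=0.08, hot=0.32, moderate=0.10; AND[min(a, b)] → w = 0.08
R4: moderate=0.10, high=0.92; AND[min(a, b)] → w = 0.10
Rules with consequent 'mid': {R2, R3} → strengths 0.10, 0.08
Aggregate via t-conorm [max(a, b)]: 0.10

0.10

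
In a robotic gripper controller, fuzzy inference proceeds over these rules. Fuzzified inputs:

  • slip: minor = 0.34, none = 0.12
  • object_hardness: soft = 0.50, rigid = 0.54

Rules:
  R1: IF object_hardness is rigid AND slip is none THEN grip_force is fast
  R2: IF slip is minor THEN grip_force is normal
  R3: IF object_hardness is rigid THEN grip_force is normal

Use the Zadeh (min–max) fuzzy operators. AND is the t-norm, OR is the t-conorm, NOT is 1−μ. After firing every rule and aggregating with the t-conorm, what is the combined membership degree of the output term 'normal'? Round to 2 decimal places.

0.54

R1: rigid=0.54, none=0.12; AND[min(a, b)] → w = 0.12
R2: minor=0.34 → w = 0.34
R3: rigid=0.54 → w = 0.54
Rules with consequent 'normal': {R2, R3} → strengths 0.34, 0.54
Aggregate via t-conorm [max(a, b)]: 0.54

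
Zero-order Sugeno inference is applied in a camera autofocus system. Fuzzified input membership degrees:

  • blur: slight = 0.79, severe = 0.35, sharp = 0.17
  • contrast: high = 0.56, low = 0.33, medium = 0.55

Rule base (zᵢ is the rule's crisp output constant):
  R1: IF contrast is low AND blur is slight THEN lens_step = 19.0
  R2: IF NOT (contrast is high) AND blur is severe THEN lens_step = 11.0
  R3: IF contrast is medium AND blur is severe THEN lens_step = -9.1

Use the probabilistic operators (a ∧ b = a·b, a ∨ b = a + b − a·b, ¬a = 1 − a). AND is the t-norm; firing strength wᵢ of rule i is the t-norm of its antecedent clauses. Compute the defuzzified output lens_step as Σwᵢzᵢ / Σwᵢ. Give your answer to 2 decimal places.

R1 (z=19.0): low=0.33, slight=0.79; AND[a·b] → w = 0.2607
R2 (z=11.0): ¬high=1−0.56=0.44, severe=0.35; AND[a·b] → w = 0.1540
R3 (z=-9.1): medium=0.55, severe=0.35; AND[a·b] → w = 0.1925
Weighted average = (0.2607·19.0 + 0.1540·11.0 + 0.1925·-9.1) / (0.2607 + 0.1540 + 0.1925)
  = 4.8956 / 0.6072 = 8.06

8.06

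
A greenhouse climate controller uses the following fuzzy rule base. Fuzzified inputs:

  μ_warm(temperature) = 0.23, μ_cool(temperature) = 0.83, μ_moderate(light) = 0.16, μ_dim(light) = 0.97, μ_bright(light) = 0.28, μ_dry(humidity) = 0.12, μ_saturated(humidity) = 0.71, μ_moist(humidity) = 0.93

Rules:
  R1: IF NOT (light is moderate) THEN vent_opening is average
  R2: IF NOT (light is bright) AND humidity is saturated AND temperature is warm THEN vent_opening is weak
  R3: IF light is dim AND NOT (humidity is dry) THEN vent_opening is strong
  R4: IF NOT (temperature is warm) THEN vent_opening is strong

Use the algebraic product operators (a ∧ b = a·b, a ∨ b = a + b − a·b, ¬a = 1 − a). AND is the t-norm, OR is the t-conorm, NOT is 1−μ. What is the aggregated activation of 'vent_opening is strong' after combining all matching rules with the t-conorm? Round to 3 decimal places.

0.966

R1: ¬moderate=1−0.16=0.84 → w = 0.8400
R2: ¬bright=1−0.28=0.72, saturated=0.71, warm=0.23; AND[a·b] → w = 0.1176
R3: dim=0.97, ¬dry=1−0.12=0.88; AND[a·b] → w = 0.8536
R4: ¬warm=1−0.23=0.77 → w = 0.7700
Rules with consequent 'strong': {R3, R4} → strengths 0.8536, 0.7700
Aggregate via t-conorm [a + b − a·b]: 0.9663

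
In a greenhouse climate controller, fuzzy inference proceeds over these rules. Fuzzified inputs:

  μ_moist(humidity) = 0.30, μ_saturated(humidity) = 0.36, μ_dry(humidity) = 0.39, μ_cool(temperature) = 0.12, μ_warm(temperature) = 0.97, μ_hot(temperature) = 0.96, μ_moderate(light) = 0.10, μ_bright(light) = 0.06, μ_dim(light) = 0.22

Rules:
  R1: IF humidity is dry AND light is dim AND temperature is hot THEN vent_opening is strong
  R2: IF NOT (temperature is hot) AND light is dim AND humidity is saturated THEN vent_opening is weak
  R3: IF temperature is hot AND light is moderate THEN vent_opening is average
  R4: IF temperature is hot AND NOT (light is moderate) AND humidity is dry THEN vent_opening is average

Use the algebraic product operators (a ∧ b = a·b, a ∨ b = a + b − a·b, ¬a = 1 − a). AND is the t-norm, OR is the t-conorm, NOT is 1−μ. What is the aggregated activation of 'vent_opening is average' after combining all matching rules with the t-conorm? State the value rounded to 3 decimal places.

R1: dry=0.39, dim=0.22, hot=0.96; AND[a·b] → w = 0.0824
R2: ¬hot=1−0.96=0.04, dim=0.22, saturated=0.36; AND[a·b] → w = 0.0032
R3: hot=0.96, moderate=0.10; AND[a·b] → w = 0.0960
R4: hot=0.96, ¬moderate=1−0.10=0.90, dry=0.39; AND[a·b] → w = 0.3370
Rules with consequent 'average': {R3, R4} → strengths 0.0960, 0.3370
Aggregate via t-conorm [a + b − a·b]: 0.4006

0.401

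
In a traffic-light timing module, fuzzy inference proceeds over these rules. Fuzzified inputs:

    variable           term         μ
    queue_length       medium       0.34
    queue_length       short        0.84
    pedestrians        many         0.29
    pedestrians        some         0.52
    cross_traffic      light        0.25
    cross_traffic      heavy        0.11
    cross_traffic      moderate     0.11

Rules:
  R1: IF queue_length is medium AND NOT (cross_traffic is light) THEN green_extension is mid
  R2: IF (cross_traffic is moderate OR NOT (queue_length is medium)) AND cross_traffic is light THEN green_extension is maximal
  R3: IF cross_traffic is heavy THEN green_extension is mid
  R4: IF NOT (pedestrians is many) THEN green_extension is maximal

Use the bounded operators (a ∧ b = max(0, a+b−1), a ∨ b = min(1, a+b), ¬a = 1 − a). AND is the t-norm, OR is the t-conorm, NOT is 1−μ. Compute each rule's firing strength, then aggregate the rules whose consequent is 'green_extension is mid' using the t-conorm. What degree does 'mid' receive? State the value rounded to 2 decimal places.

R1: medium=0.34, ¬light=1−0.25=0.75; AND[max(0, a+b−1)] → w = 0.09
R2: (moderate=0.11 OR ¬medium=1−0.34=0.66) = 0.77; AND[max(0, a+b−1)] with light=0.25 → w = 0.02
R3: heavy=0.11 → w = 0.11
R4: ¬many=1−0.29=0.71 → w = 0.71
Rules with consequent 'mid': {R1, R3} → strengths 0.09, 0.11
Aggregate via t-conorm [min(1, a+b)]: 0.20

0.20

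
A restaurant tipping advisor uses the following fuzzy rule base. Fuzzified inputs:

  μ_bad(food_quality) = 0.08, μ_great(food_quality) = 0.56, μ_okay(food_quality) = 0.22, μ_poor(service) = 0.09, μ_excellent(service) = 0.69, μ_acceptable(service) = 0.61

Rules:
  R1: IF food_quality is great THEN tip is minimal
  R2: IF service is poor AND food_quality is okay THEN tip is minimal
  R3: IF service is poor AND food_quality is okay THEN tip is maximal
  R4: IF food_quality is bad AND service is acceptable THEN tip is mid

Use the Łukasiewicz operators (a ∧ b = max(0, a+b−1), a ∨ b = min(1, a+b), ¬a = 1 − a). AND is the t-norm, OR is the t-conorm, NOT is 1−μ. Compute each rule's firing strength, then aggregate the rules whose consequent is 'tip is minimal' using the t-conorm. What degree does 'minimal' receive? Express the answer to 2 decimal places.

R1: great=0.56 → w = 0.56
R2: poor=0.09, okay=0.22; AND[max(0, a+b−1)] → w = 0.00
R3: poor=0.09, okay=0.22; AND[max(0, a+b−1)] → w = 0.00
R4: bad=0.08, acceptable=0.61; AND[max(0, a+b−1)] → w = 0.00
Rules with consequent 'minimal': {R1, R2} → strengths 0.56, 0.00
Aggregate via t-conorm [min(1, a+b)]: 0.56

0.56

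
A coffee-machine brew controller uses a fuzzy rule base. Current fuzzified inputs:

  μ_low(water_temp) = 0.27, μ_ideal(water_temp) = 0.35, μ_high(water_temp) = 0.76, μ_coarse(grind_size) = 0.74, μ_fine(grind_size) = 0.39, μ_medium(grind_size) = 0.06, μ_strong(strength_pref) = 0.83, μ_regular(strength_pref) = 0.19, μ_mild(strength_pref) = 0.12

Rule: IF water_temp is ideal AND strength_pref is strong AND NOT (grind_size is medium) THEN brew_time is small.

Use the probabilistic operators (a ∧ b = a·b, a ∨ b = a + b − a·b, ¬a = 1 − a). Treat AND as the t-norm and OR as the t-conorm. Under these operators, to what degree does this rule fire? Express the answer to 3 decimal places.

0.273

firing strength: ideal=0.35, strong=0.83, ¬medium=1−0.06=0.94; AND[a·b] → w = 0.2731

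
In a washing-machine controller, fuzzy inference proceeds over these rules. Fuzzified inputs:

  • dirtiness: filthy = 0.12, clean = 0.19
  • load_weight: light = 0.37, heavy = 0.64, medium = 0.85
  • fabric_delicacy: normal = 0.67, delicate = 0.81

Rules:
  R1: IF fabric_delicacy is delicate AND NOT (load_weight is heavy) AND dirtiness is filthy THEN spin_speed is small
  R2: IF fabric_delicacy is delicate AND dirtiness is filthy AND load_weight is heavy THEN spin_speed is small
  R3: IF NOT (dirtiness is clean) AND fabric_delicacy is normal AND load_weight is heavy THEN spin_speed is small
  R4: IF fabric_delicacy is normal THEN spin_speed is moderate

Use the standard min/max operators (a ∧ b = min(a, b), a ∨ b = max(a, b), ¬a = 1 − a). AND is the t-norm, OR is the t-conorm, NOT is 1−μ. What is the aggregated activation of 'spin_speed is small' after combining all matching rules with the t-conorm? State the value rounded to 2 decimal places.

0.64

R1: delicate=0.81, ¬heavy=1−0.64=0.36, filthy=0.12; AND[min(a, b)] → w = 0.12
R2: delicate=0.81, filthy=0.12, heavy=0.64; AND[min(a, b)] → w = 0.12
R3: ¬clean=1−0.19=0.81, normal=0.67, heavy=0.64; AND[min(a, b)] → w = 0.64
R4: normal=0.67 → w = 0.67
Rules with consequent 'small': {R1, R2, R3} → strengths 0.12, 0.12, 0.64
Aggregate via t-conorm [max(a, b)]: 0.64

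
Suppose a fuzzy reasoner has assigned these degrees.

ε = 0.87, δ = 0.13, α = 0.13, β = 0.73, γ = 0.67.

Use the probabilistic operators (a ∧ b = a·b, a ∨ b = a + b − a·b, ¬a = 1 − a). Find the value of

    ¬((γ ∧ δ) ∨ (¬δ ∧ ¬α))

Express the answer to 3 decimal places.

γ ∧ δ = a·b on (0.6700, 0.1300) = 0.0871
¬δ = 1 − 0.1300 = 0.8700
¬α = 1 − 0.1300 = 0.8700
¬δ ∧ ¬α = a·b on (0.8700, 0.8700) = 0.7569
(γ ∧ δ) ∨ (¬δ ∧ ¬α) = a + b − a·b on (0.0871, 0.7569) = 0.7781
¬((γ ∧ δ) ∨ (¬δ ∧ ¬α)) = 1 − 0.7781 = 0.2219

0.222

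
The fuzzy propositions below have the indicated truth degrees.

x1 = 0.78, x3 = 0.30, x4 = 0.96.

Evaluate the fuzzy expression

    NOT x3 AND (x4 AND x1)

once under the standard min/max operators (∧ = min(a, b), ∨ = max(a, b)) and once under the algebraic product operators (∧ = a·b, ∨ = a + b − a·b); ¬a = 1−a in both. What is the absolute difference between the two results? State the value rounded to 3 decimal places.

Under standard min/max:
  NOT x3 = 1 − 0.30 = 0.70
  x4 AND x1 = min(a, b) on (0.96, 0.78) = 0.78
  NOT x3 AND (x4 AND x1) = min(a, b) on (0.70, 0.78) = 0.70
  → value = 0.7000
Under algebraic product:
  NOT x3 = 1 − 0.3000 = 0.7000
  x4 AND x1 = a·b on (0.9600, 0.7800) = 0.7488
  NOT x3 AND (x4 AND x1) = a·b on (0.7000, 0.7488) = 0.5242
  → value = 0.5242
|0.7000 − 0.5242| = 0.176

0.176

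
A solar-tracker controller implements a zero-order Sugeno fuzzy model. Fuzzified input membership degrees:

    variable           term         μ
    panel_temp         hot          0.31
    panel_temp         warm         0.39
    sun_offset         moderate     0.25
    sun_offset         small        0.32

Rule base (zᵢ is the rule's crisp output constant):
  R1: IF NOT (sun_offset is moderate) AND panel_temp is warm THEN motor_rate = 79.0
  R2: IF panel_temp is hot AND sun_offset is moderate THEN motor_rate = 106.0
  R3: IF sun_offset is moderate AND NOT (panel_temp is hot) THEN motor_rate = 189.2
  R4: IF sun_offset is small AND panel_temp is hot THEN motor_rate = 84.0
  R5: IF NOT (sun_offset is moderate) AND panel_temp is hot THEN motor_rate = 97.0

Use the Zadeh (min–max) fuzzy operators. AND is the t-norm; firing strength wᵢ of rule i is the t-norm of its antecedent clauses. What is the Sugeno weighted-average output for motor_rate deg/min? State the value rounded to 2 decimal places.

106.44

R1 (z=79.0): ¬moderate=1−0.25=0.75, warm=0.39; AND[min(a, b)] → w = 0.39
R2 (z=106.0): hot=0.31, moderate=0.25; AND[min(a, b)] → w = 0.25
R3 (z=189.2): moderate=0.25, ¬hot=1−0.31=0.69; AND[min(a, b)] → w = 0.25
R4 (z=84.0): small=0.32, hot=0.31; AND[min(a, b)] → w = 0.31
R5 (z=97.0): ¬moderate=1−0.25=0.75, hot=0.31; AND[min(a, b)] → w = 0.31
Weighted average = (0.39·79.0 + 0.25·106.0 + 0.25·189.2 + 0.31·84.0 + 0.31·97.0) / (0.39 + 0.25 + 0.25 + 0.31 + 0.31)
  = 160.7200 / 1.5100 = 106.44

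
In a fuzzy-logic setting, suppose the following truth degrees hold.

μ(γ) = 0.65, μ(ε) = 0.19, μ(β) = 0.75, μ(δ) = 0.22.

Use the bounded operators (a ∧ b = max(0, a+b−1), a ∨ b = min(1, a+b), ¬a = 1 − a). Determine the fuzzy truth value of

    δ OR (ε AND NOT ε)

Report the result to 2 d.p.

0.22

NOT ε = 1 − 0.19 = 0.81
ε AND NOT ε = max(0, a+b−1) on (0.19, 0.81) = 0.00
δ OR (ε AND NOT ε) = min(1, a+b) on (0.22, 0.00) = 0.22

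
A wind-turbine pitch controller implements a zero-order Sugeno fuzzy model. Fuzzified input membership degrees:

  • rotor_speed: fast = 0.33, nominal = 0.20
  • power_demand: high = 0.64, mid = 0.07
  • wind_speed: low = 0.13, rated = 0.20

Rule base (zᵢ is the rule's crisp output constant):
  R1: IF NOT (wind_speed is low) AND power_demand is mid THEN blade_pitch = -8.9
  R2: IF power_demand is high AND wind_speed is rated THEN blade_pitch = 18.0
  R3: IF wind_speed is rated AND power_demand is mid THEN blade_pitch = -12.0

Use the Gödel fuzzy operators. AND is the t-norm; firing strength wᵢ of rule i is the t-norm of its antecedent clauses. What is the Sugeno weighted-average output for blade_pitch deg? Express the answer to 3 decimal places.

6.285

R1 (z=-8.9): ¬low=1−0.13=0.87, mid=0.07; AND[min(a, b)] → w = 0.07
R2 (z=18.0): high=0.64, rated=0.20; AND[min(a, b)] → w = 0.20
R3 (z=-12.0): rated=0.20, mid=0.07; AND[min(a, b)] → w = 0.07
Weighted average = (0.07·-8.9 + 0.20·18.0 + 0.07·-12.0) / (0.07 + 0.20 + 0.07)
  = 2.1370 / 0.3400 = 6.285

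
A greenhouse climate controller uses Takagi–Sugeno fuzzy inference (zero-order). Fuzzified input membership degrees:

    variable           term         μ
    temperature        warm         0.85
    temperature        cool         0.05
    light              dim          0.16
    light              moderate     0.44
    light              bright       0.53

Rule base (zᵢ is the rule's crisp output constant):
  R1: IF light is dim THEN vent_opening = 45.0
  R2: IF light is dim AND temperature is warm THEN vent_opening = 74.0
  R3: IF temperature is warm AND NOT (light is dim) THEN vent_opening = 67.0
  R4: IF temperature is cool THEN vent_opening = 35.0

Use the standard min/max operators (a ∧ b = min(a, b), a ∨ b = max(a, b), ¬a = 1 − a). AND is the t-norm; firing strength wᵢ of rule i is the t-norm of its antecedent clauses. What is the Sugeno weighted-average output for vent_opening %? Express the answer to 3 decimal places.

63.694

R1 (z=45.0): dim=0.16 → w = 0.16
R2 (z=74.0): dim=0.16, warm=0.85; AND[min(a, b)] → w = 0.16
R3 (z=67.0): warm=0.85, ¬dim=1−0.16=0.84; AND[min(a, b)] → w = 0.84
R4 (z=35.0): cool=0.05 → w = 0.05
Weighted average = (0.16·45.0 + 0.16·74.0 + 0.84·67.0 + 0.05·35.0) / (0.16 + 0.16 + 0.84 + 0.05)
  = 77.0700 / 1.2100 = 63.694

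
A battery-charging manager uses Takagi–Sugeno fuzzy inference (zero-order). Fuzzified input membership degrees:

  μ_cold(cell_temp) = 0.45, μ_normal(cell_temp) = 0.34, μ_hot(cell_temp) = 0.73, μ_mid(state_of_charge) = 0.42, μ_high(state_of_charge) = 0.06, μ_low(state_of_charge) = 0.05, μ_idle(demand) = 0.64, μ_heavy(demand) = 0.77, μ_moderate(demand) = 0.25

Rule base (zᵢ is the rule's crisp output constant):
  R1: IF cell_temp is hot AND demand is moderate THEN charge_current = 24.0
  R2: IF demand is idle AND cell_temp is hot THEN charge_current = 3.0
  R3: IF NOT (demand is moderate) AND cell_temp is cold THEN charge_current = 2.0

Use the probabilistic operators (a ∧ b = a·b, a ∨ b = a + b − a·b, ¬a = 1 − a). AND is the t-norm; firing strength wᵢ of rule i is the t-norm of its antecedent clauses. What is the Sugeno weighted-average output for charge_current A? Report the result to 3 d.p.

R1 (z=24.0): hot=0.73, moderate=0.25; AND[a·b] → w = 0.1825
R2 (z=3.0): idle=0.64, hot=0.73; AND[a·b] → w = 0.4672
R3 (z=2.0): ¬moderate=1−0.25=0.75, cold=0.45; AND[a·b] → w = 0.3375
Weighted average = (0.1825·24.0 + 0.4672·3.0 + 0.3375·2.0) / (0.1825 + 0.4672 + 0.3375)
  = 6.4566 / 0.9872 = 6.540

6.540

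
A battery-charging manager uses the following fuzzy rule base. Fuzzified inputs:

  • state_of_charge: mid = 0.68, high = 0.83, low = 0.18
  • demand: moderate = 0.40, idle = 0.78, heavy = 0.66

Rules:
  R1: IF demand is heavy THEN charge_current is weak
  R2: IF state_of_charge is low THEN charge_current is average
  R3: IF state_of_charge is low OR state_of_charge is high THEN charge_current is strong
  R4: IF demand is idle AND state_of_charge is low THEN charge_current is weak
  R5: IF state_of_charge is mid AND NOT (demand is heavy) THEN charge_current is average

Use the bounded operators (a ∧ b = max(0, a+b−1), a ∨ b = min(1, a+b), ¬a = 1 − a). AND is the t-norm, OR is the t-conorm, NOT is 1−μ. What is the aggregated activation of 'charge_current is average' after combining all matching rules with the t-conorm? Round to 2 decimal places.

R1: heavy=0.66 → w = 0.66
R2: low=0.18 → w = 0.18
R3: low=0.18, high=0.83; OR[min(1, a+b)] → w = 1.00
R4: idle=0.78, low=0.18; AND[max(0, a+b−1)] → w = 0.00
R5: mid=0.68, ¬heavy=1−0.66=0.34; AND[max(0, a+b−1)] → w = 0.02
Rules with consequent 'average': {R2, R5} → strengths 0.18, 0.02
Aggregate via t-conorm [min(1, a+b)]: 0.20

0.20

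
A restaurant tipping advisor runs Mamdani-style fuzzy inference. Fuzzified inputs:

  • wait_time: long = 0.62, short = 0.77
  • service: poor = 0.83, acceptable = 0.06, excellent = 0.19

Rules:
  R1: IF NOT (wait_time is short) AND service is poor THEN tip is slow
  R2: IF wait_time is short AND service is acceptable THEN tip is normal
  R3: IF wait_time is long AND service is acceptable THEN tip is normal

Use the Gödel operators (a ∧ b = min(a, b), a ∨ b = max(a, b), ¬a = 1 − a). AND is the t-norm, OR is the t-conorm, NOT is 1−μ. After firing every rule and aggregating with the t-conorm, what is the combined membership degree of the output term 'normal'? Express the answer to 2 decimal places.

0.06

R1: ¬short=1−0.77=0.23, poor=0.83; AND[min(a, b)] → w = 0.23
R2: short=0.77, acceptable=0.06; AND[min(a, b)] → w = 0.06
R3: long=0.62, acceptable=0.06; AND[min(a, b)] → w = 0.06
Rules with consequent 'normal': {R2, R3} → strengths 0.06, 0.06
Aggregate via t-conorm [max(a, b)]: 0.06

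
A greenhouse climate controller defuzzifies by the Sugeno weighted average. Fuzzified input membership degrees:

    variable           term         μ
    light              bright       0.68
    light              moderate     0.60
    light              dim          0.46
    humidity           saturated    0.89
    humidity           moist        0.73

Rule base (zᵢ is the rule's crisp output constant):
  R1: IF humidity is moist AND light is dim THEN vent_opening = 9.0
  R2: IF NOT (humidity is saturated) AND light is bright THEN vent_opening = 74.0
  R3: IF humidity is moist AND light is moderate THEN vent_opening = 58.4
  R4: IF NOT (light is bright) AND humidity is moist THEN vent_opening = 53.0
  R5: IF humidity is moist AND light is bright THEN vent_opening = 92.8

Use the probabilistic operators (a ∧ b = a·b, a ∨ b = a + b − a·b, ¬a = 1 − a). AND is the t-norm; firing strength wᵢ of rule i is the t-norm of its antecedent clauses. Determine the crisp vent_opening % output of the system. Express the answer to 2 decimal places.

58.65

R1 (z=9.0): moist=0.73, dim=0.46; AND[a·b] → w = 0.3358
R2 (z=74.0): ¬saturated=1−0.89=0.11, bright=0.68; AND[a·b] → w = 0.0748
R3 (z=58.4): moist=0.73, moderate=0.60; AND[a·b] → w = 0.4380
R4 (z=53.0): ¬bright=1−0.68=0.32, moist=0.73; AND[a·b] → w = 0.2336
R5 (z=92.8): moist=0.73, bright=0.68; AND[a·b] → w = 0.4964
Weighted average = (0.3358·9.0 + 0.0748·74.0 + 0.4380·58.4 + 0.2336·53.0 + 0.4964·92.8) / (0.3358 + 0.0748 + 0.4380 + 0.2336 + 0.4964)
  = 92.5833 / 1.5786 = 58.65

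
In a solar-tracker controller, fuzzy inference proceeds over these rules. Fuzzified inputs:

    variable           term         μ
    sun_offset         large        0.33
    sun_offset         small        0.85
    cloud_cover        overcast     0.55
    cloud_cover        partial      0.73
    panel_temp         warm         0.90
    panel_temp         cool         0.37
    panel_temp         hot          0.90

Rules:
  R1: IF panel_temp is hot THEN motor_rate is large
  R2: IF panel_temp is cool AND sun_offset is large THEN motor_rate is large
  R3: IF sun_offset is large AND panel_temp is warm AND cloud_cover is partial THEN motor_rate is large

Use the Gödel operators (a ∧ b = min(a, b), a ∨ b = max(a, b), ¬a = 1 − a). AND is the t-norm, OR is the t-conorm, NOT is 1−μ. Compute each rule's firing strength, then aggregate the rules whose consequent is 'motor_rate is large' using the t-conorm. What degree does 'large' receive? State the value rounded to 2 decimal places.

0.90

R1: hot=0.90 → w = 0.90
R2: cool=0.37, large=0.33; AND[min(a, b)] → w = 0.33
R3: large=0.33, warm=0.90, partial=0.73; AND[min(a, b)] → w = 0.33
Rules with consequent 'large': {R1, R2, R3} → strengths 0.90, 0.33, 0.33
Aggregate via t-conorm [max(a, b)]: 0.90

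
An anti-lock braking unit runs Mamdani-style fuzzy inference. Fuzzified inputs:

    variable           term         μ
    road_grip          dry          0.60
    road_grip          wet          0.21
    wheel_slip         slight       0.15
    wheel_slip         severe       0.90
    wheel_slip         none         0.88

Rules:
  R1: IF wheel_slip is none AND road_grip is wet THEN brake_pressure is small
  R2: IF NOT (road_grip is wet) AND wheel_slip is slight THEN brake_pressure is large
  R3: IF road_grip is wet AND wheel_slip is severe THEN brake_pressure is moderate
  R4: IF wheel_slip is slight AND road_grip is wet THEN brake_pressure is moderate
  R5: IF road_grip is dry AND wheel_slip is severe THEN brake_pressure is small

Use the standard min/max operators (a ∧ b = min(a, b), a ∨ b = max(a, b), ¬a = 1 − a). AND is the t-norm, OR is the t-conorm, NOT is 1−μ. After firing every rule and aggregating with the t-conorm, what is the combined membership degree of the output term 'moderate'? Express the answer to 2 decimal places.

R1: none=0.88, wet=0.21; AND[min(a, b)] → w = 0.21
R2: ¬wet=1−0.21=0.79, slight=0.15; AND[min(a, b)] → w = 0.15
R3: wet=0.21, severe=0.90; AND[min(a, b)] → w = 0.21
R4: slight=0.15, wet=0.21; AND[min(a, b)] → w = 0.15
R5: dry=0.60, severe=0.90; AND[min(a, b)] → w = 0.60
Rules with consequent 'moderate': {R3, R4} → strengths 0.21, 0.15
Aggregate via t-conorm [max(a, b)]: 0.21

0.21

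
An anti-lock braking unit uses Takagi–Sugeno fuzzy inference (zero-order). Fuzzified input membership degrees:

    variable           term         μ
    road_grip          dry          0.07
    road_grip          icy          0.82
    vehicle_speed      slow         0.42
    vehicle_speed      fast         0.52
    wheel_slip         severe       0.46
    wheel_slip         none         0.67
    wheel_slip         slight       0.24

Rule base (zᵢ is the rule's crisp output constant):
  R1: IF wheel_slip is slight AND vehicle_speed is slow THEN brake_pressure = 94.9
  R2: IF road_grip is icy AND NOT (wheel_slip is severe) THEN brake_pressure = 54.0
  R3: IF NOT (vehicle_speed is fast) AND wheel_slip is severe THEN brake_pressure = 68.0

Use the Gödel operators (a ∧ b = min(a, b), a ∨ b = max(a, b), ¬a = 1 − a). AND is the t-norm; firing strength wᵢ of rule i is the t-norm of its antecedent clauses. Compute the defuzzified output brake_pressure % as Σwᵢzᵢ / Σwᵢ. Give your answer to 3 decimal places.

67.110

R1 (z=94.9): slight=0.24, slow=0.42; AND[min(a, b)] → w = 0.24
R2 (z=54.0): icy=0.82, ¬severe=1−0.46=0.54; AND[min(a, b)] → w = 0.54
R3 (z=68.0): ¬fast=1−0.52=0.48, severe=0.46; AND[min(a, b)] → w = 0.46
Weighted average = (0.24·94.9 + 0.54·54.0 + 0.46·68.0) / (0.24 + 0.54 + 0.46)
  = 83.2160 / 1.2400 = 67.110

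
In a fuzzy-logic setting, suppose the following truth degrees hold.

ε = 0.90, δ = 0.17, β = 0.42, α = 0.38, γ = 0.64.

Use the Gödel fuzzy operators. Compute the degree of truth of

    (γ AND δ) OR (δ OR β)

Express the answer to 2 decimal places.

γ AND δ = min(a, b) on (0.64, 0.17) = 0.17
δ OR β = max(a, b) on (0.17, 0.42) = 0.42
(γ AND δ) OR (δ OR β) = max(a, b) on (0.17, 0.42) = 0.42

0.42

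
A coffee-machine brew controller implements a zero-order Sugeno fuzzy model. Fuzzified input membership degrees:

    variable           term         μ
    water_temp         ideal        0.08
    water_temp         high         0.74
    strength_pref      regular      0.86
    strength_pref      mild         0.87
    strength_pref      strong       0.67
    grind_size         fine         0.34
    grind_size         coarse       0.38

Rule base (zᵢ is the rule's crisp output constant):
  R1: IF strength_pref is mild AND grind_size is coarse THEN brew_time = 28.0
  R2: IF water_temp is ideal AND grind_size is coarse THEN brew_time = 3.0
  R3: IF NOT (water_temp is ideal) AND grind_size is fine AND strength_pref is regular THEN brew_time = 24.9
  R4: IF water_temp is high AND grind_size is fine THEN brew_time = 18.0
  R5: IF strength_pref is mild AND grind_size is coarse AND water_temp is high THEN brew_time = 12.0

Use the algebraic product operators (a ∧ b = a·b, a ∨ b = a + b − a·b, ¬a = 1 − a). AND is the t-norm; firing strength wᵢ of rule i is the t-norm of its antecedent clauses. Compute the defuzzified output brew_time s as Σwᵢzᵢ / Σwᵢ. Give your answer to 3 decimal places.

20.875

R1 (z=28.0): mild=0.87, coarse=0.38; AND[a·b] → w = 0.3306
R2 (z=3.0): ideal=0.08, coarse=0.38; AND[a·b] → w = 0.0304
R3 (z=24.9): ¬ideal=1−0.08=0.92, fine=0.34, regular=0.86; AND[a·b] → w = 0.2690
R4 (z=18.0): high=0.74, fine=0.34; AND[a·b] → w = 0.2516
R5 (z=12.0): mild=0.87, coarse=0.38, high=0.74; AND[a·b] → w = 0.2446
Weighted average = (0.3306·28.0 + 0.0304·3.0 + 0.2690·24.9 + 0.2516·18.0 + 0.2446·12.0) / (0.3306 + 0.0304 + 0.2690 + 0.2516 + 0.2446)
  = 23.5108 / 1.1263 = 20.875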